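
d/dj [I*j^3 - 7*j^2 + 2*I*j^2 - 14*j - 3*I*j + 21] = 3*I*j^2 + j*(-14 + 4*I) - 14 - 3*I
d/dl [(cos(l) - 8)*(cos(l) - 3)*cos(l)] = (-3*cos(l)^2 + 22*cos(l) - 24)*sin(l)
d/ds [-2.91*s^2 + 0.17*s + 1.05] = 0.17 - 5.82*s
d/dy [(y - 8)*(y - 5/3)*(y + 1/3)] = 3*y^2 - 56*y/3 + 91/9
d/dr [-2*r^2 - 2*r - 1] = -4*r - 2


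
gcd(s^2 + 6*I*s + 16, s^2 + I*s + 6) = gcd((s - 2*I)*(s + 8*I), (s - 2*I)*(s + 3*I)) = s - 2*I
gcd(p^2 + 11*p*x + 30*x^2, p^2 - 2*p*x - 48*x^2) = p + 6*x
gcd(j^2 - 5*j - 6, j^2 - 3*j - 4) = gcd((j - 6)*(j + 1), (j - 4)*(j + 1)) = j + 1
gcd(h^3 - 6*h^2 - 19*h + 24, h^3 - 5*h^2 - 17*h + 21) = h^2 + 2*h - 3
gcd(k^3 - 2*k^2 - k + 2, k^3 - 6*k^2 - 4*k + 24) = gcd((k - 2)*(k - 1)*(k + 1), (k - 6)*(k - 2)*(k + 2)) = k - 2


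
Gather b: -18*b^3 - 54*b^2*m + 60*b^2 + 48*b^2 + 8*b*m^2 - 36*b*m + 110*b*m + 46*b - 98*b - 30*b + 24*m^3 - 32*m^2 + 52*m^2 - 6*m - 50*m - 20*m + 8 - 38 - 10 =-18*b^3 + b^2*(108 - 54*m) + b*(8*m^2 + 74*m - 82) + 24*m^3 + 20*m^2 - 76*m - 40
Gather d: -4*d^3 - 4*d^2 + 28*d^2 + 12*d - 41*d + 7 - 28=-4*d^3 + 24*d^2 - 29*d - 21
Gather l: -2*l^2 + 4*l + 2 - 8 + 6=-2*l^2 + 4*l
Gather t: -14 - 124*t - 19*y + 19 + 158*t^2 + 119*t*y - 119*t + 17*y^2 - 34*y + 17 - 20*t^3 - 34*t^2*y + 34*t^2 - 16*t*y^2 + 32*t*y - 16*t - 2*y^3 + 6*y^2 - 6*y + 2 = -20*t^3 + t^2*(192 - 34*y) + t*(-16*y^2 + 151*y - 259) - 2*y^3 + 23*y^2 - 59*y + 24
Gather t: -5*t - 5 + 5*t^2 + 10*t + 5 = 5*t^2 + 5*t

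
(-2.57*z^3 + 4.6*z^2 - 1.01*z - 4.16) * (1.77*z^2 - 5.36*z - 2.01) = -4.5489*z^5 + 21.9172*z^4 - 21.278*z^3 - 11.1956*z^2 + 24.3277*z + 8.3616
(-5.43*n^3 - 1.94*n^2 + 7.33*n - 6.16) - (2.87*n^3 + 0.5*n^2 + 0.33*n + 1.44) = -8.3*n^3 - 2.44*n^2 + 7.0*n - 7.6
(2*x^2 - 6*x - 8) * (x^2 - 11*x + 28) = 2*x^4 - 28*x^3 + 114*x^2 - 80*x - 224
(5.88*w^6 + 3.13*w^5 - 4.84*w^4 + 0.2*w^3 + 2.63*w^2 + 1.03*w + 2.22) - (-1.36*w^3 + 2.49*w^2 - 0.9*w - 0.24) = 5.88*w^6 + 3.13*w^5 - 4.84*w^4 + 1.56*w^3 + 0.14*w^2 + 1.93*w + 2.46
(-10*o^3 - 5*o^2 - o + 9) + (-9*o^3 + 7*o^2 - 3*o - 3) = -19*o^3 + 2*o^2 - 4*o + 6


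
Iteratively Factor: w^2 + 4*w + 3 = (w + 1)*(w + 3)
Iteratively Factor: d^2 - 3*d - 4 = (d - 4)*(d + 1)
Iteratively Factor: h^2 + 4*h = (h + 4)*(h)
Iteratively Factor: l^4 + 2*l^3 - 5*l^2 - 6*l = (l + 1)*(l^3 + l^2 - 6*l) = (l + 1)*(l + 3)*(l^2 - 2*l) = (l - 2)*(l + 1)*(l + 3)*(l)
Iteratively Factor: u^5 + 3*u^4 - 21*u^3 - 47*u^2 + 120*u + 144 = (u + 4)*(u^4 - u^3 - 17*u^2 + 21*u + 36) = (u - 3)*(u + 4)*(u^3 + 2*u^2 - 11*u - 12) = (u - 3)*(u + 4)^2*(u^2 - 2*u - 3) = (u - 3)*(u + 1)*(u + 4)^2*(u - 3)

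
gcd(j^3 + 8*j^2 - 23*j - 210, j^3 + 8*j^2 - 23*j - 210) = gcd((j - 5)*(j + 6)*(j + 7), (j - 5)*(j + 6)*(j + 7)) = j^3 + 8*j^2 - 23*j - 210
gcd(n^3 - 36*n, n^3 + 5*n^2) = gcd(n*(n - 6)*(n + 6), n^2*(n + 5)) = n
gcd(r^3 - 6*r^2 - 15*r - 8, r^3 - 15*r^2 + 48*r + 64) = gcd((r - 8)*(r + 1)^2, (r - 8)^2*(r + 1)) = r^2 - 7*r - 8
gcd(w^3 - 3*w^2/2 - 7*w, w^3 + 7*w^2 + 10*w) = w^2 + 2*w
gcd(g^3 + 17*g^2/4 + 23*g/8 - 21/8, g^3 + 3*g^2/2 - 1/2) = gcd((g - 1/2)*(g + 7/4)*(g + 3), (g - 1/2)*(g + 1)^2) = g - 1/2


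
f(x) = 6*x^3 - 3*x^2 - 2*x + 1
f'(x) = 18*x^2 - 6*x - 2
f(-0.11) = 1.18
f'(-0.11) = -1.12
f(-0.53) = 0.32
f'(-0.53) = 6.24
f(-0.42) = 0.87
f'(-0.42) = 3.70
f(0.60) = 0.02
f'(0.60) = 0.88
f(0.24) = 0.43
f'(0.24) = -2.40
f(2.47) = 68.17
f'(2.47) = 93.00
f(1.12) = 3.43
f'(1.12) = 13.86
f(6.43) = 1459.19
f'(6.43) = 703.63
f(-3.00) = -182.00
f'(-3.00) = 178.00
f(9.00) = 4114.00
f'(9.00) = 1402.00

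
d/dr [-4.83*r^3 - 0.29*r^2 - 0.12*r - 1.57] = -14.49*r^2 - 0.58*r - 0.12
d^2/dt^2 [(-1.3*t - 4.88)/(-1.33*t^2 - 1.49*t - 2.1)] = ((1.3*t + 4.88)*(2.66*t + 1.49)*(5.32*t + 2.98) - (10.374*t + 16.8548)*(1.33*t^2 + 1.49*t + 2.1))/(1.33*t^2 + 1.49*t + 2.1)^3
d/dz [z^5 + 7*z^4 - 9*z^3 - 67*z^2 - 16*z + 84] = 5*z^4 + 28*z^3 - 27*z^2 - 134*z - 16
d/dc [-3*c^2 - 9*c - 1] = -6*c - 9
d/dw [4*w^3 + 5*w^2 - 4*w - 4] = 12*w^2 + 10*w - 4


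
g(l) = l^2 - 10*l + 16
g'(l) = 2*l - 10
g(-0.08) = 16.81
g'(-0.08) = -10.16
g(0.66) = 9.84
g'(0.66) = -8.68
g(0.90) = 7.81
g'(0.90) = -8.20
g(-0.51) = 21.36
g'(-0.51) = -11.02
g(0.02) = 15.80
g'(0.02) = -9.96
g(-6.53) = 123.94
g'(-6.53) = -23.06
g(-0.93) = 26.16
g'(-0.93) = -11.86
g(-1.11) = 28.33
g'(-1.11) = -12.22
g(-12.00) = 280.00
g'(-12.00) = -34.00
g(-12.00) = 280.00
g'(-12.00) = -34.00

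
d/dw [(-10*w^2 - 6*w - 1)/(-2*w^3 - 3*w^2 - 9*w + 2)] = (-20*w^4 - 24*w^3 + 66*w^2 - 46*w - 21)/(4*w^6 + 12*w^5 + 45*w^4 + 46*w^3 + 69*w^2 - 36*w + 4)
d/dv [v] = 1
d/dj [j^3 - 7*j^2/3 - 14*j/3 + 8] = 3*j^2 - 14*j/3 - 14/3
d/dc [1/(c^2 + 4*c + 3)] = 2*(-c - 2)/(c^2 + 4*c + 3)^2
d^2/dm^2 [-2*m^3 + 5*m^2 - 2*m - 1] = 10 - 12*m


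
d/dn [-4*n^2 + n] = 1 - 8*n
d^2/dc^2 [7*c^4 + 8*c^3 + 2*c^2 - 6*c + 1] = 84*c^2 + 48*c + 4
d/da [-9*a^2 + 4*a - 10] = 4 - 18*a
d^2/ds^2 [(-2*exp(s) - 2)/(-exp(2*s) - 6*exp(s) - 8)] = 2*(exp(4*s) - 2*exp(3*s) - 30*exp(2*s) - 44*exp(s) + 16)*exp(s)/(exp(6*s) + 18*exp(5*s) + 132*exp(4*s) + 504*exp(3*s) + 1056*exp(2*s) + 1152*exp(s) + 512)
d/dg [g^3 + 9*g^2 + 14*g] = 3*g^2 + 18*g + 14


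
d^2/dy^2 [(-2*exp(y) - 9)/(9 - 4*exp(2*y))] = (32*exp(4*y) + 576*exp(3*y) + 432*exp(2*y) + 1296*exp(y) + 162)*exp(y)/(64*exp(6*y) - 432*exp(4*y) + 972*exp(2*y) - 729)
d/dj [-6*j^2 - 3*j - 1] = -12*j - 3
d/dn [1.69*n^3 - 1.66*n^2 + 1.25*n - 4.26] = 5.07*n^2 - 3.32*n + 1.25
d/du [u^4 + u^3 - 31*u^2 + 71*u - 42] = 4*u^3 + 3*u^2 - 62*u + 71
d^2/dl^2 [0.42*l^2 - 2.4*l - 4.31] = 0.840000000000000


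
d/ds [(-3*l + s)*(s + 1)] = -3*l + 2*s + 1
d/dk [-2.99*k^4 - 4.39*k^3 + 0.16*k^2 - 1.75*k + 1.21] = -11.96*k^3 - 13.17*k^2 + 0.32*k - 1.75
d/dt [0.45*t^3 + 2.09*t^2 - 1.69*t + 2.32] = 1.35*t^2 + 4.18*t - 1.69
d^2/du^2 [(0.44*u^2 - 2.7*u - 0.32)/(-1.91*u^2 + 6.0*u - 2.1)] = (9.61493999999999*u^3 + 17.593392*u^2 - 86.9814*u + 84.63216)/(6.967871*u^6 - 65.6658*u^5 + 229.26303*u^4 - 360.396*u^3 + 252.0693*u^2 - 79.38*u + 9.261)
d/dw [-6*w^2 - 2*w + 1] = -12*w - 2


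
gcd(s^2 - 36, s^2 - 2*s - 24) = s - 6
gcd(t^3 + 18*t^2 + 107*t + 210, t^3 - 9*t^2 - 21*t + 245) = t + 5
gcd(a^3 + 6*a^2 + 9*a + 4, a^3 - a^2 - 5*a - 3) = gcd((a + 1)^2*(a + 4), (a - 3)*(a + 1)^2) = a^2 + 2*a + 1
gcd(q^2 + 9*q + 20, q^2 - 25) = q + 5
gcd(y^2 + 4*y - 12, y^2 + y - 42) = 1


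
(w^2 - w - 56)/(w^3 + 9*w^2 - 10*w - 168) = (w - 8)/(w^2 + 2*w - 24)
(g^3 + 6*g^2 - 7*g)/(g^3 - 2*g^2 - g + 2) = g*(g + 7)/(g^2 - g - 2)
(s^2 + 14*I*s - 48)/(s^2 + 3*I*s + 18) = (s + 8*I)/(s - 3*I)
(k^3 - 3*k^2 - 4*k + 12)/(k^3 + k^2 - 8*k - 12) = (k - 2)/(k + 2)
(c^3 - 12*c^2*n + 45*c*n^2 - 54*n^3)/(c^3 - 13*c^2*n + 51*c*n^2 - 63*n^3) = (c - 6*n)/(c - 7*n)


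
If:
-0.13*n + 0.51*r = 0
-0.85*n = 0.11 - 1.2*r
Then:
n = -0.20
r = -0.05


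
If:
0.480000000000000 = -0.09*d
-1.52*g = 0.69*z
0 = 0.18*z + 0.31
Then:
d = -5.33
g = 0.78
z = -1.72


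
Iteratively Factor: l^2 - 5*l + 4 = (l - 4)*(l - 1)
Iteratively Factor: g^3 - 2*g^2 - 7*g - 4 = (g + 1)*(g^2 - 3*g - 4) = (g + 1)^2*(g - 4)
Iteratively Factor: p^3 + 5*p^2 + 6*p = (p)*(p^2 + 5*p + 6) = p*(p + 2)*(p + 3)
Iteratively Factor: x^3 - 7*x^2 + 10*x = (x - 2)*(x^2 - 5*x) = (x - 5)*(x - 2)*(x)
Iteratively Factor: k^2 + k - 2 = (k - 1)*(k + 2)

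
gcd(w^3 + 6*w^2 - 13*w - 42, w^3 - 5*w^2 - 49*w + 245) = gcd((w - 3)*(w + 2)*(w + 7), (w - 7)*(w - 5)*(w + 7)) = w + 7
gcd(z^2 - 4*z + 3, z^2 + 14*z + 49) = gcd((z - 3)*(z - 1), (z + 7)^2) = 1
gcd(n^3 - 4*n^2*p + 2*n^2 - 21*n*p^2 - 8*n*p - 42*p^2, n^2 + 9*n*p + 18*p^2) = n + 3*p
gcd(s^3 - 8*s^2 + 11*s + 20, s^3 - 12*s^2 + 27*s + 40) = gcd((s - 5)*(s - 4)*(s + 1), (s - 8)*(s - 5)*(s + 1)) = s^2 - 4*s - 5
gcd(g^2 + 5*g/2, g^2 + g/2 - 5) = g + 5/2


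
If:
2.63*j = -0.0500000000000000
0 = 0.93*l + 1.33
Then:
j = -0.02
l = -1.43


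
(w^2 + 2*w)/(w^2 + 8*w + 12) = w/(w + 6)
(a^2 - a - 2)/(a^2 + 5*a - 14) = (a + 1)/(a + 7)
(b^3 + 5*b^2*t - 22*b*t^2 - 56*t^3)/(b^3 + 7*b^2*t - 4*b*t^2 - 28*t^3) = (-b + 4*t)/(-b + 2*t)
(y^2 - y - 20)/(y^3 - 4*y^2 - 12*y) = (-y^2 + y + 20)/(y*(-y^2 + 4*y + 12))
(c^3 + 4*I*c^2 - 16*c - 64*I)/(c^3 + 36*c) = (c^3 + 4*I*c^2 - 16*c - 64*I)/(c*(c^2 + 36))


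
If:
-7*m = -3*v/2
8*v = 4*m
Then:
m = 0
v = 0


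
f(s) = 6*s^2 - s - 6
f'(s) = 12*s - 1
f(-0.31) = -5.11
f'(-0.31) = -4.72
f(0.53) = -4.84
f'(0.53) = 5.36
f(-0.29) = -5.21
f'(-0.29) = -4.48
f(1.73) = 10.23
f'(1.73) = 19.76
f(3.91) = 81.82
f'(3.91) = 45.92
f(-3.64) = 77.14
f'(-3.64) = -44.68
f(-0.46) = -4.27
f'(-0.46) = -6.52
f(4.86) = 130.86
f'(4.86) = 57.32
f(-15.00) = 1359.00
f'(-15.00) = -181.00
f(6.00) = 204.00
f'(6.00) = 71.00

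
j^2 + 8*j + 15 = (j + 3)*(j + 5)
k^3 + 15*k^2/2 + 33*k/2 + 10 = (k + 1)*(k + 5/2)*(k + 4)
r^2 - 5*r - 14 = (r - 7)*(r + 2)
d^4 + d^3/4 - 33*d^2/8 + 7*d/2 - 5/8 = (d - 1)^2*(d - 1/4)*(d + 5/2)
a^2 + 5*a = a*(a + 5)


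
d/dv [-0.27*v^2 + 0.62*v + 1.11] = 0.62 - 0.54*v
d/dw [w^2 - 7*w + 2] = 2*w - 7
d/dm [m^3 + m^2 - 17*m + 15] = 3*m^2 + 2*m - 17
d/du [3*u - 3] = 3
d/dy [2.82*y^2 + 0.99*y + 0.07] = 5.64*y + 0.99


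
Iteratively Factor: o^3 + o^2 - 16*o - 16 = (o + 1)*(o^2 - 16) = (o + 1)*(o + 4)*(o - 4)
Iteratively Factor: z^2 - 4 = (z + 2)*(z - 2)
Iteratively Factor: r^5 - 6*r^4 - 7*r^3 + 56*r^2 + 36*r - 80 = (r + 2)*(r^4 - 8*r^3 + 9*r^2 + 38*r - 40) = (r + 2)^2*(r^3 - 10*r^2 + 29*r - 20) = (r - 1)*(r + 2)^2*(r^2 - 9*r + 20) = (r - 4)*(r - 1)*(r + 2)^2*(r - 5)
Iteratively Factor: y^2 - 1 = (y - 1)*(y + 1)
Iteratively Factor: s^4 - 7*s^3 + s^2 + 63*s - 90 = (s - 2)*(s^3 - 5*s^2 - 9*s + 45) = (s - 3)*(s - 2)*(s^2 - 2*s - 15) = (s - 5)*(s - 3)*(s - 2)*(s + 3)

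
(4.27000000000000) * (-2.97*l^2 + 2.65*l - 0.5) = -12.6819*l^2 + 11.3155*l - 2.135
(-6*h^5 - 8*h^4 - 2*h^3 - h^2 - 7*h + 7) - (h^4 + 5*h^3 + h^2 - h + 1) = -6*h^5 - 9*h^4 - 7*h^3 - 2*h^2 - 6*h + 6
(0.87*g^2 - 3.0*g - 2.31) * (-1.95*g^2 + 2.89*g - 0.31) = -1.6965*g^4 + 8.3643*g^3 - 4.4352*g^2 - 5.7459*g + 0.7161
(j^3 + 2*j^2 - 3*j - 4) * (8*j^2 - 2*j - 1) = 8*j^5 + 14*j^4 - 29*j^3 - 28*j^2 + 11*j + 4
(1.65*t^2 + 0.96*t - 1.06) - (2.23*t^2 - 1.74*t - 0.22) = -0.58*t^2 + 2.7*t - 0.84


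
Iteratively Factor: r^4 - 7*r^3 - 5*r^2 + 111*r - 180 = (r - 3)*(r^3 - 4*r^2 - 17*r + 60) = (r - 5)*(r - 3)*(r^2 + r - 12) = (r - 5)*(r - 3)*(r + 4)*(r - 3)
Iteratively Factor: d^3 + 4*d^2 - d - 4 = (d - 1)*(d^2 + 5*d + 4) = (d - 1)*(d + 1)*(d + 4)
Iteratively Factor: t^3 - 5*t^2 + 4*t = (t - 1)*(t^2 - 4*t) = t*(t - 1)*(t - 4)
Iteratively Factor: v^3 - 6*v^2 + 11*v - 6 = (v - 2)*(v^2 - 4*v + 3) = (v - 2)*(v - 1)*(v - 3)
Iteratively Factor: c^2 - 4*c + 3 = (c - 1)*(c - 3)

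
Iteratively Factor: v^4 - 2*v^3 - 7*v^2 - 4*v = (v)*(v^3 - 2*v^2 - 7*v - 4) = v*(v - 4)*(v^2 + 2*v + 1) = v*(v - 4)*(v + 1)*(v + 1)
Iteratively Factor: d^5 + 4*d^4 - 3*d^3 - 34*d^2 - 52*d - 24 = (d + 2)*(d^4 + 2*d^3 - 7*d^2 - 20*d - 12) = (d + 2)^2*(d^3 - 7*d - 6) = (d - 3)*(d + 2)^2*(d^2 + 3*d + 2) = (d - 3)*(d + 1)*(d + 2)^2*(d + 2)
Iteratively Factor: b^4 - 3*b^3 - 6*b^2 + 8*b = (b)*(b^3 - 3*b^2 - 6*b + 8) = b*(b - 4)*(b^2 + b - 2) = b*(b - 4)*(b - 1)*(b + 2)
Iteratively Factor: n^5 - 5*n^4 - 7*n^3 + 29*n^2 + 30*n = (n + 1)*(n^4 - 6*n^3 - n^2 + 30*n) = (n + 1)*(n + 2)*(n^3 - 8*n^2 + 15*n) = (n - 3)*(n + 1)*(n + 2)*(n^2 - 5*n) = (n - 5)*(n - 3)*(n + 1)*(n + 2)*(n)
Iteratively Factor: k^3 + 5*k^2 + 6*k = (k + 2)*(k^2 + 3*k) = k*(k + 2)*(k + 3)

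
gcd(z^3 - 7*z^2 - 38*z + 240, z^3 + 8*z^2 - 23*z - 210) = z^2 + z - 30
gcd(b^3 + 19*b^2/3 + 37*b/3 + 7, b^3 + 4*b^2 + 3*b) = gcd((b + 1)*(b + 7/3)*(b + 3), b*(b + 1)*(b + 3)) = b^2 + 4*b + 3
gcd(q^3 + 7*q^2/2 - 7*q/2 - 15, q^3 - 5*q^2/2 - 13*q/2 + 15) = q^2 + q/2 - 5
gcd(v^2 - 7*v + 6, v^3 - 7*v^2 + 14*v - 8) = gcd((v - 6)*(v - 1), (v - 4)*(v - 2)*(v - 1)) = v - 1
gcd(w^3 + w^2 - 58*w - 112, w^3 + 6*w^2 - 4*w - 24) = w + 2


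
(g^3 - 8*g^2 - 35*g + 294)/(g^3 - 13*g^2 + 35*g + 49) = (g + 6)/(g + 1)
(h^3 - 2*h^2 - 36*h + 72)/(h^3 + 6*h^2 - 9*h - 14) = (h^2 - 36)/(h^2 + 8*h + 7)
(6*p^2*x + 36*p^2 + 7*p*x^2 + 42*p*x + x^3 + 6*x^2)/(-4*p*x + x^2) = (6*p^2*x + 36*p^2 + 7*p*x^2 + 42*p*x + x^3 + 6*x^2)/(x*(-4*p + x))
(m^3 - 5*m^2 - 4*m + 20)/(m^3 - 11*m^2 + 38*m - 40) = (m + 2)/(m - 4)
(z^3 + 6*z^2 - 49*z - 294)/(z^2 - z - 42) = z + 7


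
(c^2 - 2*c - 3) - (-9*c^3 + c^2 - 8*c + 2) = 9*c^3 + 6*c - 5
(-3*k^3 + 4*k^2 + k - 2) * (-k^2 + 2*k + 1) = 3*k^5 - 10*k^4 + 4*k^3 + 8*k^2 - 3*k - 2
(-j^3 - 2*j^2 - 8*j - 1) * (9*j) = -9*j^4 - 18*j^3 - 72*j^2 - 9*j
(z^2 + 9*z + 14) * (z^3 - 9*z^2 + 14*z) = z^5 - 53*z^3 + 196*z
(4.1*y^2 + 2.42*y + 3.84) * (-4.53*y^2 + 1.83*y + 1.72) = -18.573*y^4 - 3.4596*y^3 - 5.9146*y^2 + 11.1896*y + 6.6048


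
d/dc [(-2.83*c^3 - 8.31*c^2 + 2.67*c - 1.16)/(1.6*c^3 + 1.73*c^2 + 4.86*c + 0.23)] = (1.77635683940025e-15*c^5 + 8.4001*c^4 - 36.0516*c^3 - 41.3904*c^2 + 0.190999999999999*c + 6.2517)/(2.56*c^6 + 5.536*c^5 + 18.5449*c^4 + 17.5516*c^3 + 24.4154*c^2 + 2.2356*c + 0.0529)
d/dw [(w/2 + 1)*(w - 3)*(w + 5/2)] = 3*w^2/2 + 3*w/2 - 17/4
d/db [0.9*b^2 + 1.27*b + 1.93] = 1.8*b + 1.27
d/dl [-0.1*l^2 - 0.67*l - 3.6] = -0.2*l - 0.67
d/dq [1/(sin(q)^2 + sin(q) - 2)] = -(2*sin(q) + 1)*cos(q)/(sin(q)^2 + sin(q) - 2)^2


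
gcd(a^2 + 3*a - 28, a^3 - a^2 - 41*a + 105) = a + 7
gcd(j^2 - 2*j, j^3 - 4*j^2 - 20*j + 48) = j - 2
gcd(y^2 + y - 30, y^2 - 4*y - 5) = y - 5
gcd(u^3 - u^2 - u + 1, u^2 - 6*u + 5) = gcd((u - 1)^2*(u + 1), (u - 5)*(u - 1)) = u - 1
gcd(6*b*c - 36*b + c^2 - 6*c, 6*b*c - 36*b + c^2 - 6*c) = 6*b*c - 36*b + c^2 - 6*c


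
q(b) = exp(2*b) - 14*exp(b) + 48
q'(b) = 2*exp(2*b) - 14*exp(b)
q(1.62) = 2.79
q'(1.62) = -19.68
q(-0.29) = 38.08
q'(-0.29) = -9.36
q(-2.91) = 47.24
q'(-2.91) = -0.76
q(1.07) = 15.68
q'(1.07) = -23.82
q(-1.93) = 45.99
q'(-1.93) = -1.99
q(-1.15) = 43.67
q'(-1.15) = -4.23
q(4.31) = 4547.22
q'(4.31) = 10040.61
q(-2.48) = 46.83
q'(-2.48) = -1.16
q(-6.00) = 47.97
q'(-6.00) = -0.03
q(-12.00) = 48.00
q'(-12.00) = 0.00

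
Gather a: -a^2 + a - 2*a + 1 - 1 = -a^2 - a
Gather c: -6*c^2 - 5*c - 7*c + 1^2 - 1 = -6*c^2 - 12*c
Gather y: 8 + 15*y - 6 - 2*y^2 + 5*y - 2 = -2*y^2 + 20*y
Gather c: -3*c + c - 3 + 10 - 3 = 4 - 2*c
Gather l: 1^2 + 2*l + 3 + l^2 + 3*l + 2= l^2 + 5*l + 6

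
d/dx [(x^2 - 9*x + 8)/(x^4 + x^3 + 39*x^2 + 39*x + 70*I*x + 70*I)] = ((2*x - 9)*(x^4 + x^3 + 39*x^2 + 39*x + 70*I*x + 70*I) - (x^2 - 9*x + 8)*(4*x^3 + 3*x^2 + 78*x + 39 + 70*I))/(x^4 + x^3 + 39*x^2 + 39*x + 70*I*x + 70*I)^2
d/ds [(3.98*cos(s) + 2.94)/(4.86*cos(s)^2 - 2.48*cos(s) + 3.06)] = (19.3428*cos(s)^2 + 28.5768*cos(s) - 19.47)*sin(s)/(23.6196*cos(s)^4 - 24.1056*cos(s)^3 + 35.8936*cos(s)^2 - 15.1776*cos(s) + 9.3636)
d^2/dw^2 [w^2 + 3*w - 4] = 2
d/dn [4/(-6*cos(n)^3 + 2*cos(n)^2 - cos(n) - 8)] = 4*(-18*cos(n)^2 + 4*cos(n) - 1)*sin(n)/(6*cos(n)^3 - 2*cos(n)^2 + cos(n) + 8)^2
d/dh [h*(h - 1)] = 2*h - 1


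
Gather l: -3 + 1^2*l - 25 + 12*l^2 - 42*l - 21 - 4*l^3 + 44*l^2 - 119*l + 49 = -4*l^3 + 56*l^2 - 160*l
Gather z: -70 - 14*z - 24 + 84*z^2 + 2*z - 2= 84*z^2 - 12*z - 96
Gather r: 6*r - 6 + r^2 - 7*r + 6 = r^2 - r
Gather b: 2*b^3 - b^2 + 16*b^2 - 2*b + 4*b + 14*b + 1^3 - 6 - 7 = 2*b^3 + 15*b^2 + 16*b - 12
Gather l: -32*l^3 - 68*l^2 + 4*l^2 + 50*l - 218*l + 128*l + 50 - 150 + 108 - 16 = -32*l^3 - 64*l^2 - 40*l - 8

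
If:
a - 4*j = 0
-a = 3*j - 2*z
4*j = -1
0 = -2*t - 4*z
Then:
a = -1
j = -1/4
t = 7/4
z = -7/8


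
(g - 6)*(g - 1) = g^2 - 7*g + 6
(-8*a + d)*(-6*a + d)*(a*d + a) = 48*a^3*d + 48*a^3 - 14*a^2*d^2 - 14*a^2*d + a*d^3 + a*d^2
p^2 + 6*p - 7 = (p - 1)*(p + 7)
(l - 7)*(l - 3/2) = l^2 - 17*l/2 + 21/2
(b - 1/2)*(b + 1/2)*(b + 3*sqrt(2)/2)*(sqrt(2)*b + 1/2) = sqrt(2)*b^4 + 7*b^3/2 + sqrt(2)*b^2/2 - 7*b/8 - 3*sqrt(2)/16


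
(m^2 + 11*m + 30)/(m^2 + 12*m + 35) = (m + 6)/(m + 7)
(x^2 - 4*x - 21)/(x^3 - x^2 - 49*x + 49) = (x + 3)/(x^2 + 6*x - 7)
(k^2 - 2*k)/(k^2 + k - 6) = k/(k + 3)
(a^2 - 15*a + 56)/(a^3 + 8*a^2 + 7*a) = (a^2 - 15*a + 56)/(a*(a^2 + 8*a + 7))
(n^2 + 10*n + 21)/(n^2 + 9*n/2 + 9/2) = 2*(n + 7)/(2*n + 3)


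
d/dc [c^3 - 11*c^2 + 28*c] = 3*c^2 - 22*c + 28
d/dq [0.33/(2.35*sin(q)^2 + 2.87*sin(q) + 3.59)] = -(1.551*sin(q) + 0.9471)*cos(q)/(2.35*sin(q)^2 + 2.87*sin(q) + 3.59)^2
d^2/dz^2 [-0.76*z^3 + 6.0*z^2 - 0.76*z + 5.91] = 12.0 - 4.56*z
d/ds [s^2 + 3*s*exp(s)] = 3*s*exp(s) + 2*s + 3*exp(s)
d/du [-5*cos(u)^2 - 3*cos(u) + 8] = (10*cos(u) + 3)*sin(u)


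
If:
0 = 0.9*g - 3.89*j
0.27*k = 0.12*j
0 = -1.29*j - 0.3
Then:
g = -1.01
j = -0.23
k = -0.10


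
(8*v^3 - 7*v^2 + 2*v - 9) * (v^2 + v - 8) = 8*v^5 + v^4 - 69*v^3 + 49*v^2 - 25*v + 72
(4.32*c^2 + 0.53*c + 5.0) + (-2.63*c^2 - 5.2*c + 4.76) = 1.69*c^2 - 4.67*c + 9.76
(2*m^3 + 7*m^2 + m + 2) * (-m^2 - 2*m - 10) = -2*m^5 - 11*m^4 - 35*m^3 - 74*m^2 - 14*m - 20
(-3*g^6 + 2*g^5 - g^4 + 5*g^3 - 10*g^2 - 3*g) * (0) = 0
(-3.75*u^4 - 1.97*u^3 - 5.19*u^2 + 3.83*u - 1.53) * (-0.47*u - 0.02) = 1.7625*u^5 + 1.0009*u^4 + 2.4787*u^3 - 1.6963*u^2 + 0.6425*u + 0.0306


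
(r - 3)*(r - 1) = r^2 - 4*r + 3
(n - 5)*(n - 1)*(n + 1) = n^3 - 5*n^2 - n + 5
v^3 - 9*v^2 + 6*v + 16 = (v - 8)*(v - 2)*(v + 1)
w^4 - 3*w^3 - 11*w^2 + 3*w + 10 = (w - 5)*(w - 1)*(w + 1)*(w + 2)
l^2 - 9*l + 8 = (l - 8)*(l - 1)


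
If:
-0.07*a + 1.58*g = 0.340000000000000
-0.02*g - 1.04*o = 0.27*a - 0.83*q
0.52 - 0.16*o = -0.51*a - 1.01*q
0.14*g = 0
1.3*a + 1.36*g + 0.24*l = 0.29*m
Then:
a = -4.86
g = 0.00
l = 1.20833333333333*m + 26.3095238095238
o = 3.21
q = 2.45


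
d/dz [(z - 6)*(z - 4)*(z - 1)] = 3*z^2 - 22*z + 34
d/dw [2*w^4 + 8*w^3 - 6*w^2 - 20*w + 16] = 8*w^3 + 24*w^2 - 12*w - 20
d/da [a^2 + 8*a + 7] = 2*a + 8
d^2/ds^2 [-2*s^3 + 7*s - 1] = -12*s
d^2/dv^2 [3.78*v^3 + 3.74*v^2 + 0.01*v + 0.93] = 22.68*v + 7.48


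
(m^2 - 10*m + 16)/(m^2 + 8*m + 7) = (m^2 - 10*m + 16)/(m^2 + 8*m + 7)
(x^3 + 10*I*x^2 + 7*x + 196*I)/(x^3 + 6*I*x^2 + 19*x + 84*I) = (x + 7*I)/(x + 3*I)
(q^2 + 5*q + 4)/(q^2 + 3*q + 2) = (q + 4)/(q + 2)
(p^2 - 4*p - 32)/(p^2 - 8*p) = (p + 4)/p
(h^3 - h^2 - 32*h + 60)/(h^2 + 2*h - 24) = (h^2 - 7*h + 10)/(h - 4)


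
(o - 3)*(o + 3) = o^2 - 9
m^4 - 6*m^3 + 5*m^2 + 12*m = m*(m - 4)*(m - 3)*(m + 1)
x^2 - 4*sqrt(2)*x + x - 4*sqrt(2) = (x + 1)*(x - 4*sqrt(2))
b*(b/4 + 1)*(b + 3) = b^3/4 + 7*b^2/4 + 3*b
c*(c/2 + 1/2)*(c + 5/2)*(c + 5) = c^4/2 + 17*c^3/4 + 10*c^2 + 25*c/4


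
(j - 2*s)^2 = j^2 - 4*j*s + 4*s^2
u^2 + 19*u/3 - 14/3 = (u - 2/3)*(u + 7)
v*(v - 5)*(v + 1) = v^3 - 4*v^2 - 5*v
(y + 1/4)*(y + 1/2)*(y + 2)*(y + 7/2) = y^4 + 25*y^3/4 + 45*y^2/4 + 95*y/16 + 7/8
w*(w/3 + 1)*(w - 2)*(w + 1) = w^4/3 + 2*w^3/3 - 5*w^2/3 - 2*w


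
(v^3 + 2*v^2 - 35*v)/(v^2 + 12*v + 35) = v*(v - 5)/(v + 5)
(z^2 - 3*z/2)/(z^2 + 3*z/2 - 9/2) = z/(z + 3)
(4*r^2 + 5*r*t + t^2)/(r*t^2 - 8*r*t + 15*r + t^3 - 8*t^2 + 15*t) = (4*r + t)/(t^2 - 8*t + 15)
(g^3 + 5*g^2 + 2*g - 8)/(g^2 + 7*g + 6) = (g^3 + 5*g^2 + 2*g - 8)/(g^2 + 7*g + 6)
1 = 1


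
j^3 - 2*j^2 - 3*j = j*(j - 3)*(j + 1)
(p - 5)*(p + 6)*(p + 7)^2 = p^4 + 15*p^3 + 33*p^2 - 371*p - 1470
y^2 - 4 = (y - 2)*(y + 2)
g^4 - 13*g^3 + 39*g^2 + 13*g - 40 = (g - 8)*(g - 5)*(g - 1)*(g + 1)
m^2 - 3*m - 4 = (m - 4)*(m + 1)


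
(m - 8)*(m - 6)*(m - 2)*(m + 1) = m^4 - 15*m^3 + 60*m^2 - 20*m - 96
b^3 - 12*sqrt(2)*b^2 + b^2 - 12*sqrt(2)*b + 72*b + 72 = (b + 1)*(b - 6*sqrt(2))^2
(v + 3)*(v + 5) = v^2 + 8*v + 15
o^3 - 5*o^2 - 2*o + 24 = (o - 4)*(o - 3)*(o + 2)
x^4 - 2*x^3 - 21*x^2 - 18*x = x*(x - 6)*(x + 1)*(x + 3)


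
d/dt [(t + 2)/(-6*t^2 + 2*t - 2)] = (-3*t^2 + t + (t + 2)*(6*t - 1) - 1)/(2*(3*t^2 - t + 1)^2)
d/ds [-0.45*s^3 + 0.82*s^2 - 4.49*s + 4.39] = -1.35*s^2 + 1.64*s - 4.49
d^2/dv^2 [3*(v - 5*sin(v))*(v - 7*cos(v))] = 15*v*sin(v) + 21*v*cos(v) + 42*sin(v) - 210*sin(2*v) - 30*cos(v) + 6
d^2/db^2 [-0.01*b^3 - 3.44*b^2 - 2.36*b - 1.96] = -0.06*b - 6.88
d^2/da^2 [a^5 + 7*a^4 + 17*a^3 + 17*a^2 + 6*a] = 20*a^3 + 84*a^2 + 102*a + 34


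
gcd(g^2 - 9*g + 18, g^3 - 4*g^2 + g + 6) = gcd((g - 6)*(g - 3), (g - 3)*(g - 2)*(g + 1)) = g - 3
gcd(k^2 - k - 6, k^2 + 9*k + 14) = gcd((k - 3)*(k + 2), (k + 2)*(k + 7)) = k + 2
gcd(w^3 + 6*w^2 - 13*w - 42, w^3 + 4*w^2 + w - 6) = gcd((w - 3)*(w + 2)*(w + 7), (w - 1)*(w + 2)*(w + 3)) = w + 2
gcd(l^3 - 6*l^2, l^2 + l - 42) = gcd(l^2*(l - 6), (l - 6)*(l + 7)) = l - 6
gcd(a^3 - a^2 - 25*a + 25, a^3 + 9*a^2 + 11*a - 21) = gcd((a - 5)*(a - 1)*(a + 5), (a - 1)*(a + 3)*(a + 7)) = a - 1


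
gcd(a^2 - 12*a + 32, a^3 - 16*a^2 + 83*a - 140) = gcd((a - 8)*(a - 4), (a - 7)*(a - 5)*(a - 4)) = a - 4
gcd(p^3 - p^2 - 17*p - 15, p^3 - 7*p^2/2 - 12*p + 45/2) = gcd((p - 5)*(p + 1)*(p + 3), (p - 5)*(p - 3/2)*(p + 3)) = p^2 - 2*p - 15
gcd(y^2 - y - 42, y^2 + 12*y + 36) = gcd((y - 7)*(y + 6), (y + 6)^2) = y + 6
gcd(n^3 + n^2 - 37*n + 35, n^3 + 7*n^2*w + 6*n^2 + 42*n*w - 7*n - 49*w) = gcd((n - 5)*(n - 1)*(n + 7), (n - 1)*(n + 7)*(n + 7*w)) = n^2 + 6*n - 7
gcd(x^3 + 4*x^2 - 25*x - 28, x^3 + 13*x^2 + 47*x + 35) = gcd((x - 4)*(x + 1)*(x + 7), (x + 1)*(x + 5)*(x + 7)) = x^2 + 8*x + 7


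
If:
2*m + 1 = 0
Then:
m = -1/2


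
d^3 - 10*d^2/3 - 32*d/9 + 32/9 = (d - 4)*(d - 2/3)*(d + 4/3)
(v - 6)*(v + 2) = v^2 - 4*v - 12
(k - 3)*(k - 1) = k^2 - 4*k + 3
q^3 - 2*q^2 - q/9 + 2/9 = (q - 2)*(q - 1/3)*(q + 1/3)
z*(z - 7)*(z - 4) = z^3 - 11*z^2 + 28*z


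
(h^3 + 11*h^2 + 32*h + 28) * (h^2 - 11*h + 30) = h^5 - 59*h^3 + 6*h^2 + 652*h + 840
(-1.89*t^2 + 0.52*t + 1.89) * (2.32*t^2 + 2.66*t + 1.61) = -4.3848*t^4 - 3.821*t^3 + 2.7251*t^2 + 5.8646*t + 3.0429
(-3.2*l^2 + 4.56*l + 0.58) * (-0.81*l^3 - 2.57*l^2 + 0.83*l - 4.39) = 2.592*l^5 + 4.5304*l^4 - 14.845*l^3 + 16.3422*l^2 - 19.537*l - 2.5462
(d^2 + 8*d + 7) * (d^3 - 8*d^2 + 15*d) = d^5 - 42*d^3 + 64*d^2 + 105*d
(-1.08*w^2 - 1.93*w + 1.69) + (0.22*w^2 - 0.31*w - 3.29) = -0.86*w^2 - 2.24*w - 1.6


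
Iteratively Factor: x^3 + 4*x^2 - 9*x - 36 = (x - 3)*(x^2 + 7*x + 12) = (x - 3)*(x + 3)*(x + 4)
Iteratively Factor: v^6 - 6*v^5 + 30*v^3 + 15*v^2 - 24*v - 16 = (v + 1)*(v^5 - 7*v^4 + 7*v^3 + 23*v^2 - 8*v - 16) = (v + 1)^2*(v^4 - 8*v^3 + 15*v^2 + 8*v - 16) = (v + 1)^3*(v^3 - 9*v^2 + 24*v - 16) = (v - 4)*(v + 1)^3*(v^2 - 5*v + 4) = (v - 4)^2*(v + 1)^3*(v - 1)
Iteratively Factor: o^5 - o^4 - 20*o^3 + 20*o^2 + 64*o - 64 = (o - 2)*(o^4 + o^3 - 18*o^2 - 16*o + 32) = (o - 2)*(o + 2)*(o^3 - o^2 - 16*o + 16) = (o - 2)*(o - 1)*(o + 2)*(o^2 - 16) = (o - 4)*(o - 2)*(o - 1)*(o + 2)*(o + 4)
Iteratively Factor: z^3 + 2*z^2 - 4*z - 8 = (z + 2)*(z^2 - 4) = (z + 2)^2*(z - 2)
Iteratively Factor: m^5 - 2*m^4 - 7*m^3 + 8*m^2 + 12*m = (m + 1)*(m^4 - 3*m^3 - 4*m^2 + 12*m) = (m - 2)*(m + 1)*(m^3 - m^2 - 6*m) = (m - 3)*(m - 2)*(m + 1)*(m^2 + 2*m) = (m - 3)*(m - 2)*(m + 1)*(m + 2)*(m)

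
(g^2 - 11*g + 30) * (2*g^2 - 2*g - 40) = 2*g^4 - 24*g^3 + 42*g^2 + 380*g - 1200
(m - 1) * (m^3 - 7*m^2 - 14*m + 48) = m^4 - 8*m^3 - 7*m^2 + 62*m - 48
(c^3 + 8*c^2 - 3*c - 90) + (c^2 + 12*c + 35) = c^3 + 9*c^2 + 9*c - 55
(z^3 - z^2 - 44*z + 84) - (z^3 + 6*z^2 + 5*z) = -7*z^2 - 49*z + 84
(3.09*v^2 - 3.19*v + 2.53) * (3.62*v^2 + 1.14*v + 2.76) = 11.1858*v^4 - 8.0252*v^3 + 14.0504*v^2 - 5.9202*v + 6.9828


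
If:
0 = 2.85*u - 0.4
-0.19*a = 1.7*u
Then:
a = -1.26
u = 0.14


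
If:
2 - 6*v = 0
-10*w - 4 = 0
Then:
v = 1/3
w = -2/5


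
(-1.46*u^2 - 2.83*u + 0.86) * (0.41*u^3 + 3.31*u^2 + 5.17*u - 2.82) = -0.5986*u^5 - 5.9929*u^4 - 16.5629*u^3 - 7.6673*u^2 + 12.4268*u - 2.4252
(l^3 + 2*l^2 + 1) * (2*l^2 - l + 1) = 2*l^5 + 3*l^4 - l^3 + 4*l^2 - l + 1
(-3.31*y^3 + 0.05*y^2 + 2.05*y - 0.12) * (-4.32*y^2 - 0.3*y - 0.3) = 14.2992*y^5 + 0.777*y^4 - 7.878*y^3 - 0.1116*y^2 - 0.579*y + 0.036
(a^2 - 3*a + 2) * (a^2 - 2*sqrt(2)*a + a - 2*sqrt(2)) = a^4 - 2*sqrt(2)*a^3 - 2*a^3 - a^2 + 4*sqrt(2)*a^2 + 2*a + 2*sqrt(2)*a - 4*sqrt(2)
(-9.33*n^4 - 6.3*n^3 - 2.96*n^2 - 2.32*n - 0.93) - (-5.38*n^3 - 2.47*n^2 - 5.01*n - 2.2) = -9.33*n^4 - 0.92*n^3 - 0.49*n^2 + 2.69*n + 1.27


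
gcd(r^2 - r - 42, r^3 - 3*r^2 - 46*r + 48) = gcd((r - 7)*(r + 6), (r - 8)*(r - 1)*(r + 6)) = r + 6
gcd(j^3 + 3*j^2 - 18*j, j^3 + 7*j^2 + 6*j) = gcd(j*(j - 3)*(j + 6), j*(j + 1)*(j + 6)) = j^2 + 6*j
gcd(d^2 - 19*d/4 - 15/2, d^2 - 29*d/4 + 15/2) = d - 6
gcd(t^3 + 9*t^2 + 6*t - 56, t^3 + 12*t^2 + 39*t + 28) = t^2 + 11*t + 28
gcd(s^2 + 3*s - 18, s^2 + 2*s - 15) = s - 3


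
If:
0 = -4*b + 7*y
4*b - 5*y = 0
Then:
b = 0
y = 0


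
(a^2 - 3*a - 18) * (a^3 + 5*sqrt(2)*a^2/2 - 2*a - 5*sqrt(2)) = a^5 - 3*a^4 + 5*sqrt(2)*a^4/2 - 20*a^3 - 15*sqrt(2)*a^3/2 - 50*sqrt(2)*a^2 + 6*a^2 + 15*sqrt(2)*a + 36*a + 90*sqrt(2)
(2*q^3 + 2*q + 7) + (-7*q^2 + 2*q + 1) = 2*q^3 - 7*q^2 + 4*q + 8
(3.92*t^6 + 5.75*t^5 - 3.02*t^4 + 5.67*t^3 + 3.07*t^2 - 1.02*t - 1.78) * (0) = 0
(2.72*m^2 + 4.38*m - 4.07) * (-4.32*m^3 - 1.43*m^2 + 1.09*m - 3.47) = -11.7504*m^5 - 22.8112*m^4 + 14.2838*m^3 + 1.1559*m^2 - 19.6349*m + 14.1229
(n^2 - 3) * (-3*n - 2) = -3*n^3 - 2*n^2 + 9*n + 6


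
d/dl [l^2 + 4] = 2*l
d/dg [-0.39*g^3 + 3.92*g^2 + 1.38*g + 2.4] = -1.17*g^2 + 7.84*g + 1.38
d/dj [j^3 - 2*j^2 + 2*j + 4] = 3*j^2 - 4*j + 2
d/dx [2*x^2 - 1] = 4*x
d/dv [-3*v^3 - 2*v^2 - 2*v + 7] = -9*v^2 - 4*v - 2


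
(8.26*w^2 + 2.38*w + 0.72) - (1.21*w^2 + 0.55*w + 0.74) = 7.05*w^2 + 1.83*w - 0.02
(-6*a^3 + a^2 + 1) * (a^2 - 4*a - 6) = -6*a^5 + 25*a^4 + 32*a^3 - 5*a^2 - 4*a - 6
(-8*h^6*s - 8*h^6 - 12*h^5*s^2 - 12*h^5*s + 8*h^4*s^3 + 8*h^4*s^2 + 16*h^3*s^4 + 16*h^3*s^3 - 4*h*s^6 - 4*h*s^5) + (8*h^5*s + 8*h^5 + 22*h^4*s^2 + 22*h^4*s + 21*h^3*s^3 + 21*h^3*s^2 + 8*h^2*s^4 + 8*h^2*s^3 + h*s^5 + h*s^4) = -8*h^6*s - 8*h^6 - 12*h^5*s^2 - 4*h^5*s + 8*h^5 + 8*h^4*s^3 + 30*h^4*s^2 + 22*h^4*s + 16*h^3*s^4 + 37*h^3*s^3 + 21*h^3*s^2 + 8*h^2*s^4 + 8*h^2*s^3 - 4*h*s^6 - 3*h*s^5 + h*s^4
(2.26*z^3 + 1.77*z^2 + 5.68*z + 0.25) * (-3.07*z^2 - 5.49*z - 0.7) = -6.9382*z^5 - 17.8413*z^4 - 28.7369*z^3 - 33.1897*z^2 - 5.3485*z - 0.175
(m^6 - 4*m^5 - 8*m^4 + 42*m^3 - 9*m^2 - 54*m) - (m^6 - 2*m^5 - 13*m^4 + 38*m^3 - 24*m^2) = -2*m^5 + 5*m^4 + 4*m^3 + 15*m^2 - 54*m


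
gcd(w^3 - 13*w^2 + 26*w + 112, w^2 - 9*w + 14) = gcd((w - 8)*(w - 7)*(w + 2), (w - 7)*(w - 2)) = w - 7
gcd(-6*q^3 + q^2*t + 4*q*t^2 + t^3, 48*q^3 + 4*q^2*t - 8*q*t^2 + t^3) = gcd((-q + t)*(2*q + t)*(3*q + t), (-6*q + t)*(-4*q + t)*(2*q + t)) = 2*q + t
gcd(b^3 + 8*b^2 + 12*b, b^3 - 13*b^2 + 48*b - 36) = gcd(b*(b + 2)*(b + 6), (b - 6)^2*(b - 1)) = 1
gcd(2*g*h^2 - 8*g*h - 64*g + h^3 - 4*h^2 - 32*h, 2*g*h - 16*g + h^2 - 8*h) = 2*g*h - 16*g + h^2 - 8*h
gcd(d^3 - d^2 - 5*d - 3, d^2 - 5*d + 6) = d - 3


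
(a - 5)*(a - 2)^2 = a^3 - 9*a^2 + 24*a - 20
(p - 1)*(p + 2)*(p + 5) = p^3 + 6*p^2 + 3*p - 10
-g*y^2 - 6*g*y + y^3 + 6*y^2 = y*(-g + y)*(y + 6)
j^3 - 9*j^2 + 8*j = j*(j - 8)*(j - 1)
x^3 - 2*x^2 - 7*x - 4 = (x - 4)*(x + 1)^2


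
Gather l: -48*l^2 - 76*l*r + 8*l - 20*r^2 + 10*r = -48*l^2 + l*(8 - 76*r) - 20*r^2 + 10*r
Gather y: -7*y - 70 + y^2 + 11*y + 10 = y^2 + 4*y - 60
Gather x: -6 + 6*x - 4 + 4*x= 10*x - 10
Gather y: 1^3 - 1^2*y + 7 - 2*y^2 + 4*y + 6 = -2*y^2 + 3*y + 14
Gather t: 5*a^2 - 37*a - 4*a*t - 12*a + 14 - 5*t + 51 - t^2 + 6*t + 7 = 5*a^2 - 49*a - t^2 + t*(1 - 4*a) + 72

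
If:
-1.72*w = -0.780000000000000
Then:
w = 0.45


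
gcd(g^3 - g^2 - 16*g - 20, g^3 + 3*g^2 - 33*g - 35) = g - 5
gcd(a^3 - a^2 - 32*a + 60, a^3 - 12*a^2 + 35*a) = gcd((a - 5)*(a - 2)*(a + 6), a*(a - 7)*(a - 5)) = a - 5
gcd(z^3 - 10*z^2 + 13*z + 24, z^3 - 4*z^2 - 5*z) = z + 1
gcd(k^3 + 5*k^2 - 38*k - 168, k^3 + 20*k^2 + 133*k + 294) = k + 7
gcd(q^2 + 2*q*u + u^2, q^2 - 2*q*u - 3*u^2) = q + u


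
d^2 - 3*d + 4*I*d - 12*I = (d - 3)*(d + 4*I)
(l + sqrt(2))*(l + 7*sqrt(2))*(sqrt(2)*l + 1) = sqrt(2)*l^3 + 17*l^2 + 22*sqrt(2)*l + 14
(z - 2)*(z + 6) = z^2 + 4*z - 12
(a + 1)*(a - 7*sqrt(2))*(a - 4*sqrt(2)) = a^3 - 11*sqrt(2)*a^2 + a^2 - 11*sqrt(2)*a + 56*a + 56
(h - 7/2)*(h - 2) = h^2 - 11*h/2 + 7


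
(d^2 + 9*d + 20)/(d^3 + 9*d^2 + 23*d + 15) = (d + 4)/(d^2 + 4*d + 3)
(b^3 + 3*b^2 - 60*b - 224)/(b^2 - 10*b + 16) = (b^2 + 11*b + 28)/(b - 2)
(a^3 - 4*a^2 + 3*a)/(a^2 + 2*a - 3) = a*(a - 3)/(a + 3)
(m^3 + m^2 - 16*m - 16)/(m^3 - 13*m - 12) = (m + 4)/(m + 3)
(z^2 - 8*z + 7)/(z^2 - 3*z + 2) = (z - 7)/(z - 2)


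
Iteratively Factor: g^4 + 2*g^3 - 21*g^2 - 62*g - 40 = (g - 5)*(g^3 + 7*g^2 + 14*g + 8) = (g - 5)*(g + 4)*(g^2 + 3*g + 2) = (g - 5)*(g + 1)*(g + 4)*(g + 2)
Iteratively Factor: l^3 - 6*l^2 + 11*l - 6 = (l - 3)*(l^2 - 3*l + 2) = (l - 3)*(l - 2)*(l - 1)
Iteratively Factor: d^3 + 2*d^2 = (d)*(d^2 + 2*d) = d^2*(d + 2)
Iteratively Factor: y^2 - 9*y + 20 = (y - 4)*(y - 5)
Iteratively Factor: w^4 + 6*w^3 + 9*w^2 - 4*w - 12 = (w + 2)*(w^3 + 4*w^2 + w - 6) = (w + 2)*(w + 3)*(w^2 + w - 2) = (w + 2)^2*(w + 3)*(w - 1)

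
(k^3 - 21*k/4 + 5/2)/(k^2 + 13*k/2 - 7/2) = (k^2 + k/2 - 5)/(k + 7)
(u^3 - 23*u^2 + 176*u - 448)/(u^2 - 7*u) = u - 16 + 64/u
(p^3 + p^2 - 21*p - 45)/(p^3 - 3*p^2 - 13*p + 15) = (p + 3)/(p - 1)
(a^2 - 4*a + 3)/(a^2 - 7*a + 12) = (a - 1)/(a - 4)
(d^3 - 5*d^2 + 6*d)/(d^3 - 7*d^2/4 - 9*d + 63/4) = 4*d*(d - 2)/(4*d^2 + 5*d - 21)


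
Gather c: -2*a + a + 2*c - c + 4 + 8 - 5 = -a + c + 7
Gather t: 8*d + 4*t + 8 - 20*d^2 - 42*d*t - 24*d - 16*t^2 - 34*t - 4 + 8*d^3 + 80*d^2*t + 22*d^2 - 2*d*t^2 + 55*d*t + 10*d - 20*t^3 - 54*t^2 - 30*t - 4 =8*d^3 + 2*d^2 - 6*d - 20*t^3 + t^2*(-2*d - 70) + t*(80*d^2 + 13*d - 60)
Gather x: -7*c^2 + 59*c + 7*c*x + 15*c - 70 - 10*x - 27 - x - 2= -7*c^2 + 74*c + x*(7*c - 11) - 99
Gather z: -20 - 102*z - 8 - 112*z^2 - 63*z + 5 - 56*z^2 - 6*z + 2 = -168*z^2 - 171*z - 21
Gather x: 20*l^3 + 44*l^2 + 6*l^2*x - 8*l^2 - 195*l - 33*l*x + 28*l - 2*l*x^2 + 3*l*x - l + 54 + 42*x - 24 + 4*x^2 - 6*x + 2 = 20*l^3 + 36*l^2 - 168*l + x^2*(4 - 2*l) + x*(6*l^2 - 30*l + 36) + 32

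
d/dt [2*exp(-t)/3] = -2*exp(-t)/3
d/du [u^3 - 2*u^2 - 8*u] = 3*u^2 - 4*u - 8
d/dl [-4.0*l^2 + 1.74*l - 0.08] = 1.74 - 8.0*l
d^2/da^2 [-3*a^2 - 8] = -6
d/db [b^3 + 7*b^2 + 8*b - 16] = 3*b^2 + 14*b + 8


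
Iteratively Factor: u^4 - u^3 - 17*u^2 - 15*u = (u - 5)*(u^3 + 4*u^2 + 3*u) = (u - 5)*(u + 1)*(u^2 + 3*u) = (u - 5)*(u + 1)*(u + 3)*(u)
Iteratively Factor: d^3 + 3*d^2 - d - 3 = (d - 1)*(d^2 + 4*d + 3) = (d - 1)*(d + 1)*(d + 3)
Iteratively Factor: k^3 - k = (k - 1)*(k^2 + k) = (k - 1)*(k + 1)*(k)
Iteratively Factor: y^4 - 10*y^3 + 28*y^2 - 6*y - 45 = (y - 5)*(y^3 - 5*y^2 + 3*y + 9) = (y - 5)*(y + 1)*(y^2 - 6*y + 9) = (y - 5)*(y - 3)*(y + 1)*(y - 3)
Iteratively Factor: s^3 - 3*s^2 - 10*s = (s)*(s^2 - 3*s - 10) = s*(s + 2)*(s - 5)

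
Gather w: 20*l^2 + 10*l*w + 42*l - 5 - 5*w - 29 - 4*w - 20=20*l^2 + 42*l + w*(10*l - 9) - 54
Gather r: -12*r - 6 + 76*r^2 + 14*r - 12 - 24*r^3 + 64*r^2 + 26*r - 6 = -24*r^3 + 140*r^2 + 28*r - 24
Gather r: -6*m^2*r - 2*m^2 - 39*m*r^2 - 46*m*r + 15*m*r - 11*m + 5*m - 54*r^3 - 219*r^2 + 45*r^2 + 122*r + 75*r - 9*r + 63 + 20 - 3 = -2*m^2 - 6*m - 54*r^3 + r^2*(-39*m - 174) + r*(-6*m^2 - 31*m + 188) + 80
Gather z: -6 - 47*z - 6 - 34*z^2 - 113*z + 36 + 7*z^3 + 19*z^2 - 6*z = 7*z^3 - 15*z^2 - 166*z + 24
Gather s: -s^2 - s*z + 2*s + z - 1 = -s^2 + s*(2 - z) + z - 1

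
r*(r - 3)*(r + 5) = r^3 + 2*r^2 - 15*r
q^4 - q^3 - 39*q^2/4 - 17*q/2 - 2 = (q - 4)*(q + 1/2)^2*(q + 2)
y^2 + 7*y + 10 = (y + 2)*(y + 5)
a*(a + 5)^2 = a^3 + 10*a^2 + 25*a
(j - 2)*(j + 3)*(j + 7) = j^3 + 8*j^2 + j - 42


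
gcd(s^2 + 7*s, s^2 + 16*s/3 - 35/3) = s + 7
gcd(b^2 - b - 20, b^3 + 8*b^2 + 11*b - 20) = b + 4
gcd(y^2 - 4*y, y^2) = y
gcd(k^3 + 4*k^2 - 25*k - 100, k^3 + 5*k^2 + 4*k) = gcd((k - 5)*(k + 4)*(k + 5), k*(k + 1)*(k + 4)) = k + 4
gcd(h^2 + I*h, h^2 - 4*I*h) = h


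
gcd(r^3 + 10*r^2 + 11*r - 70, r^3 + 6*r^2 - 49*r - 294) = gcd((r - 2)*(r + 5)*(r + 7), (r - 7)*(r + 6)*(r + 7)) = r + 7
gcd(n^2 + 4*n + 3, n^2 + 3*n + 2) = n + 1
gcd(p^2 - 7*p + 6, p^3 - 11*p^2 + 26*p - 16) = p - 1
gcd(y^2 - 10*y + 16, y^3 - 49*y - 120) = y - 8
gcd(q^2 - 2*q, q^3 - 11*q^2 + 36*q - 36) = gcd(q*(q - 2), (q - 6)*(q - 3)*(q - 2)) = q - 2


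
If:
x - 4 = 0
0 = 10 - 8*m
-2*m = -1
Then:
No Solution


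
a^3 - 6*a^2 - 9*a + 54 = (a - 6)*(a - 3)*(a + 3)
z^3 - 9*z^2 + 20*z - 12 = (z - 6)*(z - 2)*(z - 1)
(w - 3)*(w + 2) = w^2 - w - 6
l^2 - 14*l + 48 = (l - 8)*(l - 6)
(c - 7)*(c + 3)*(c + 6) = c^3 + 2*c^2 - 45*c - 126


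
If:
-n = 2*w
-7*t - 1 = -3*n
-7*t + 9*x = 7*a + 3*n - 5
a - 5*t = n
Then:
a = 99*x/98 + 51/98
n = 9*x/28 + 11/28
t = 27*x/196 + 5/196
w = -9*x/56 - 11/56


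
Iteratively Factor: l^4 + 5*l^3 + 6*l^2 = (l + 3)*(l^3 + 2*l^2) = (l + 2)*(l + 3)*(l^2) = l*(l + 2)*(l + 3)*(l)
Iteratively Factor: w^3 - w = (w - 1)*(w^2 + w) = w*(w - 1)*(w + 1)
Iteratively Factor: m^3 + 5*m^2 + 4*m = (m + 1)*(m^2 + 4*m) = m*(m + 1)*(m + 4)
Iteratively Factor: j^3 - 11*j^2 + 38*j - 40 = (j - 5)*(j^2 - 6*j + 8) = (j - 5)*(j - 4)*(j - 2)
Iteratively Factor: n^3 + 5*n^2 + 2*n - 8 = (n + 4)*(n^2 + n - 2) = (n + 2)*(n + 4)*(n - 1)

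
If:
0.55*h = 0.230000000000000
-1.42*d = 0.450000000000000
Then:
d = -0.32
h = 0.42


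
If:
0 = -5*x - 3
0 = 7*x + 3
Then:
No Solution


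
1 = 1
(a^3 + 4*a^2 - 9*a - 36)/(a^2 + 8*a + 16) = (a^2 - 9)/(a + 4)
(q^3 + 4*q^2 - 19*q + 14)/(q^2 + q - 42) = (q^2 - 3*q + 2)/(q - 6)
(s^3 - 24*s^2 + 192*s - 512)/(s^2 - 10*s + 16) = (s^2 - 16*s + 64)/(s - 2)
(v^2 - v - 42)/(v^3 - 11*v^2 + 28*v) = (v + 6)/(v*(v - 4))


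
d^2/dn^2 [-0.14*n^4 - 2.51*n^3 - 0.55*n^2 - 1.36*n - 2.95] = -1.68*n^2 - 15.06*n - 1.1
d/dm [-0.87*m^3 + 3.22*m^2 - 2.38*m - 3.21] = -2.61*m^2 + 6.44*m - 2.38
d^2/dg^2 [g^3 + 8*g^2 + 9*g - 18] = 6*g + 16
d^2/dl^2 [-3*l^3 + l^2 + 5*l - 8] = 2 - 18*l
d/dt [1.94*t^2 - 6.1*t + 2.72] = 3.88*t - 6.1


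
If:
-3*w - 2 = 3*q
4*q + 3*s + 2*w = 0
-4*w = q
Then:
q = -8/9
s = 28/27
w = 2/9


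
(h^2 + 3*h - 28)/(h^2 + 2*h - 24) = (h + 7)/(h + 6)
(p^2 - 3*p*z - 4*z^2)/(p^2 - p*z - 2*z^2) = (-p + 4*z)/(-p + 2*z)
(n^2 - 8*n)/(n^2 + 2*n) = (n - 8)/(n + 2)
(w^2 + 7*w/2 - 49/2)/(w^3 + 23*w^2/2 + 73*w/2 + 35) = (2*w - 7)/(2*w^2 + 9*w + 10)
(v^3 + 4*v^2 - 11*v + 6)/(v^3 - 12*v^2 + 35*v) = (v^3 + 4*v^2 - 11*v + 6)/(v*(v^2 - 12*v + 35))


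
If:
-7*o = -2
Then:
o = 2/7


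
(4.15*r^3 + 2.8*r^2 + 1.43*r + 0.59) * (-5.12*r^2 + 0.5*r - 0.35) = -21.248*r^5 - 12.261*r^4 - 7.3741*r^3 - 3.2858*r^2 - 0.2055*r - 0.2065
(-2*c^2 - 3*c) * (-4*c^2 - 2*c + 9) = 8*c^4 + 16*c^3 - 12*c^2 - 27*c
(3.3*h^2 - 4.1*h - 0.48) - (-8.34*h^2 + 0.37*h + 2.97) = 11.64*h^2 - 4.47*h - 3.45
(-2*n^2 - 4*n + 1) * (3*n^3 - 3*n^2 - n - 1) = -6*n^5 - 6*n^4 + 17*n^3 + 3*n^2 + 3*n - 1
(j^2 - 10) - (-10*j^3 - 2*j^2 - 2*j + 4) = 10*j^3 + 3*j^2 + 2*j - 14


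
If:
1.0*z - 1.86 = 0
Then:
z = 1.86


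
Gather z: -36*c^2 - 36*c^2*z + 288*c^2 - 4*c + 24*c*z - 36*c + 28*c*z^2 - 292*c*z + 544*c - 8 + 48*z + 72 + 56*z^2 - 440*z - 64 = 252*c^2 + 504*c + z^2*(28*c + 56) + z*(-36*c^2 - 268*c - 392)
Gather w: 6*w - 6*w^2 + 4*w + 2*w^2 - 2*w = -4*w^2 + 8*w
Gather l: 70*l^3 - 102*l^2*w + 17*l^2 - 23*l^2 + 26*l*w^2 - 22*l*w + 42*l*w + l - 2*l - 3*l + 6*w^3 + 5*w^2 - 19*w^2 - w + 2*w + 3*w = 70*l^3 + l^2*(-102*w - 6) + l*(26*w^2 + 20*w - 4) + 6*w^3 - 14*w^2 + 4*w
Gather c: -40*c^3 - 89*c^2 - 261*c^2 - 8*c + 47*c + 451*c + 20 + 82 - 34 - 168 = -40*c^3 - 350*c^2 + 490*c - 100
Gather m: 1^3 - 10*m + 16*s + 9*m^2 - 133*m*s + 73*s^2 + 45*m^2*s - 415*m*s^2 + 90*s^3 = m^2*(45*s + 9) + m*(-415*s^2 - 133*s - 10) + 90*s^3 + 73*s^2 + 16*s + 1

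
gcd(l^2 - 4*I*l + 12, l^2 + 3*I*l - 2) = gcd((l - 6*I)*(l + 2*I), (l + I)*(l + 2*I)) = l + 2*I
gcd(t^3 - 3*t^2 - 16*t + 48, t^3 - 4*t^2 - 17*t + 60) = t^2 + t - 12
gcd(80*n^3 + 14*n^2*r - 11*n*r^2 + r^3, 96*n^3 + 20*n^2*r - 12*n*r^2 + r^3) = -16*n^2 - 6*n*r + r^2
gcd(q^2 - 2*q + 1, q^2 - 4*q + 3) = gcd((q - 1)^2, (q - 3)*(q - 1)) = q - 1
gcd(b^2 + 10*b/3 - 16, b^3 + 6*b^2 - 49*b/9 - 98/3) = b + 6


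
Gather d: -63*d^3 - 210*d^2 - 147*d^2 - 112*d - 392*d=-63*d^3 - 357*d^2 - 504*d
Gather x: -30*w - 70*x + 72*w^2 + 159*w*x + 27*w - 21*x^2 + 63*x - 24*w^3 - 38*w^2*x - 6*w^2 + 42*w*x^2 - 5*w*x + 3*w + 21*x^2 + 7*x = -24*w^3 + 66*w^2 + 42*w*x^2 + x*(-38*w^2 + 154*w)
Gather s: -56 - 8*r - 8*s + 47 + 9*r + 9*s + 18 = r + s + 9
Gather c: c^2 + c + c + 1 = c^2 + 2*c + 1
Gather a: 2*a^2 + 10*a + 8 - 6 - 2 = 2*a^2 + 10*a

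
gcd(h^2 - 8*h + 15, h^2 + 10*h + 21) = 1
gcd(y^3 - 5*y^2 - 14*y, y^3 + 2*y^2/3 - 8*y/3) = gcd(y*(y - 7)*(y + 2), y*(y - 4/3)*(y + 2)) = y^2 + 2*y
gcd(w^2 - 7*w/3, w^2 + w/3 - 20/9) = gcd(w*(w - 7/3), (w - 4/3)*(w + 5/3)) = 1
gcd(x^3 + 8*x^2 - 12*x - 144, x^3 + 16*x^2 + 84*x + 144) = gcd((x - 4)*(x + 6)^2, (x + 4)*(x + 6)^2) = x^2 + 12*x + 36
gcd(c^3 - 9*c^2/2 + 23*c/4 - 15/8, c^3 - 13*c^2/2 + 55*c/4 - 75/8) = c^2 - 4*c + 15/4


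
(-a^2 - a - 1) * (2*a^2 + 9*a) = -2*a^4 - 11*a^3 - 11*a^2 - 9*a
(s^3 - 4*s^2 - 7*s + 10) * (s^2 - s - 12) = s^5 - 5*s^4 - 15*s^3 + 65*s^2 + 74*s - 120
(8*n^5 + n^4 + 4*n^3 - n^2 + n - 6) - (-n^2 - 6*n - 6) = 8*n^5 + n^4 + 4*n^3 + 7*n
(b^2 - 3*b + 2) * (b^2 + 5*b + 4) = b^4 + 2*b^3 - 9*b^2 - 2*b + 8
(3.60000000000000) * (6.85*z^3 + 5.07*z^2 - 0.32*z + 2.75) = 24.66*z^3 + 18.252*z^2 - 1.152*z + 9.9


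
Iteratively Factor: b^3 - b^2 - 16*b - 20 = (b + 2)*(b^2 - 3*b - 10) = (b + 2)^2*(b - 5)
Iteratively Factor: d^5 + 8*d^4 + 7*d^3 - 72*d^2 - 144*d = (d)*(d^4 + 8*d^3 + 7*d^2 - 72*d - 144) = d*(d - 3)*(d^3 + 11*d^2 + 40*d + 48) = d*(d - 3)*(d + 4)*(d^2 + 7*d + 12) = d*(d - 3)*(d + 4)^2*(d + 3)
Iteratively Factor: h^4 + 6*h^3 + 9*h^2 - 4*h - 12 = (h + 2)*(h^3 + 4*h^2 + h - 6) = (h + 2)*(h + 3)*(h^2 + h - 2) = (h - 1)*(h + 2)*(h + 3)*(h + 2)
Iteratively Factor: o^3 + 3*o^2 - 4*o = (o + 4)*(o^2 - o) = o*(o + 4)*(o - 1)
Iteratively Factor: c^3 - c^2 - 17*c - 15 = (c + 1)*(c^2 - 2*c - 15) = (c - 5)*(c + 1)*(c + 3)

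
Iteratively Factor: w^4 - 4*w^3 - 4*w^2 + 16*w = (w - 2)*(w^3 - 2*w^2 - 8*w) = (w - 2)*(w + 2)*(w^2 - 4*w) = (w - 4)*(w - 2)*(w + 2)*(w)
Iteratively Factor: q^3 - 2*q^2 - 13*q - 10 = (q + 1)*(q^2 - 3*q - 10) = (q - 5)*(q + 1)*(q + 2)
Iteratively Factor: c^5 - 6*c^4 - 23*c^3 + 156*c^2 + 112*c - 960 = (c - 5)*(c^4 - c^3 - 28*c^2 + 16*c + 192) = (c - 5)*(c + 3)*(c^3 - 4*c^2 - 16*c + 64) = (c - 5)*(c - 4)*(c + 3)*(c^2 - 16) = (c - 5)*(c - 4)^2*(c + 3)*(c + 4)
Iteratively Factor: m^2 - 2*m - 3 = (m - 3)*(m + 1)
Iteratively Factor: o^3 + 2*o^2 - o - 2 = (o + 2)*(o^2 - 1) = (o + 1)*(o + 2)*(o - 1)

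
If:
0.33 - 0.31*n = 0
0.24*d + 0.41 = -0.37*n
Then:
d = -3.35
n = 1.06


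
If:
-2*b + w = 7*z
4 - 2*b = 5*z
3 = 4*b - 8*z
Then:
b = 47/36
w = 41/9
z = 5/18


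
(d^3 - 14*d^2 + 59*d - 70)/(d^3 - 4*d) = (d^2 - 12*d + 35)/(d*(d + 2))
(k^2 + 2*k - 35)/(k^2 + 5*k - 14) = (k - 5)/(k - 2)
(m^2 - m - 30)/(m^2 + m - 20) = (m - 6)/(m - 4)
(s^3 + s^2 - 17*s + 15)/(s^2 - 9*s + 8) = (s^2 + 2*s - 15)/(s - 8)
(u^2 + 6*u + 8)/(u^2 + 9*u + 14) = (u + 4)/(u + 7)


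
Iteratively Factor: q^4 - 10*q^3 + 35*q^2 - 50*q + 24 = (q - 3)*(q^3 - 7*q^2 + 14*q - 8) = (q - 4)*(q - 3)*(q^2 - 3*q + 2) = (q - 4)*(q - 3)*(q - 1)*(q - 2)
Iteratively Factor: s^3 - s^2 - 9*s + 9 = (s - 1)*(s^2 - 9) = (s - 1)*(s + 3)*(s - 3)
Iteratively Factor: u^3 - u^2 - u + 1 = (u + 1)*(u^2 - 2*u + 1) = (u - 1)*(u + 1)*(u - 1)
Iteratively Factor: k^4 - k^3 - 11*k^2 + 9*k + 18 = (k + 1)*(k^3 - 2*k^2 - 9*k + 18) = (k - 3)*(k + 1)*(k^2 + k - 6) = (k - 3)*(k - 2)*(k + 1)*(k + 3)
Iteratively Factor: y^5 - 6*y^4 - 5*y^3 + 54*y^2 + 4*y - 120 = (y - 2)*(y^4 - 4*y^3 - 13*y^2 + 28*y + 60) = (y - 5)*(y - 2)*(y^3 + y^2 - 8*y - 12) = (y - 5)*(y - 2)*(y + 2)*(y^2 - y - 6) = (y - 5)*(y - 3)*(y - 2)*(y + 2)*(y + 2)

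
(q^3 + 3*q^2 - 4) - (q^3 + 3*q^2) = -4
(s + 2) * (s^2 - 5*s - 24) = s^3 - 3*s^2 - 34*s - 48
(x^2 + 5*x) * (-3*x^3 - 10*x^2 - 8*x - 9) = -3*x^5 - 25*x^4 - 58*x^3 - 49*x^2 - 45*x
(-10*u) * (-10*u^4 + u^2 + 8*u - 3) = 100*u^5 - 10*u^3 - 80*u^2 + 30*u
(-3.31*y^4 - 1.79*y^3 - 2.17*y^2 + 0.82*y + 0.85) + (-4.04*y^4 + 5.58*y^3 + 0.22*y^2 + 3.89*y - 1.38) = -7.35*y^4 + 3.79*y^3 - 1.95*y^2 + 4.71*y - 0.53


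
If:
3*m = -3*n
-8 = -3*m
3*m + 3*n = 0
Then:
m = 8/3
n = -8/3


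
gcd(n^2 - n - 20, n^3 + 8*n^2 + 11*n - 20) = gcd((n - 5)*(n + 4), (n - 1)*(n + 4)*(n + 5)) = n + 4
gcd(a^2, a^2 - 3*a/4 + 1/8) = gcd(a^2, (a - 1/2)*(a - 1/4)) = 1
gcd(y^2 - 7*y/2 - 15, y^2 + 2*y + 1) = 1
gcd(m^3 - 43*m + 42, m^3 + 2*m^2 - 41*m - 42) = m^2 + m - 42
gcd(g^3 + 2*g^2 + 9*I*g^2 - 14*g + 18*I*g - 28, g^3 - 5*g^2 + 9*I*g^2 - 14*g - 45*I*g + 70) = g^2 + 9*I*g - 14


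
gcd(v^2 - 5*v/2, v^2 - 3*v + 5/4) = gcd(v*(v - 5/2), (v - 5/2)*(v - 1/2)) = v - 5/2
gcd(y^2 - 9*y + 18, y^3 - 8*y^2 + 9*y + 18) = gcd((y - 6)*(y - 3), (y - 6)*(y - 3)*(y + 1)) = y^2 - 9*y + 18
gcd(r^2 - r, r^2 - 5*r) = r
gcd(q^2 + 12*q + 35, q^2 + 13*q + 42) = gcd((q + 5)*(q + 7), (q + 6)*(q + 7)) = q + 7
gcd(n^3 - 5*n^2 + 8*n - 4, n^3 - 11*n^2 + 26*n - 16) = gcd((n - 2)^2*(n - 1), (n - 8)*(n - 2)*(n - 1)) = n^2 - 3*n + 2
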